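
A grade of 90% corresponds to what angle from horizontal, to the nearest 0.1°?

tan θ = 90/100 = 0.9000
θ = arctan(0.9000) = 41.99°

42.0°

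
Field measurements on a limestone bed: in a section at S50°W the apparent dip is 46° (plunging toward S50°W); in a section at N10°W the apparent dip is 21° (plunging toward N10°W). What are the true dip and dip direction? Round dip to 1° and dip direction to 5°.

The two traces are lines in the plane: v₁ = (sin 230°·cos 46°, cos 230°·cos 46°, −sin 46°), v₂ = (sin 350°·cos 21°, cos 350°·cos 21°, −sin 21°).
The plane normal is n = v₁ × v₂ ∝ (-0.821, 0.074, 0.562).
Dip δ = arctan(|n_h|/n_z) = arctan(0.825/0.562) = 55.7°.
Dip direction = azimuth of (n_x, n_y) = atan2(-0.821, 0.074) = 275°.

true dip 56°, dip direction 275°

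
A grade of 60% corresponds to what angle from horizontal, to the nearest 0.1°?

tan θ = 60/100 = 0.6000
θ = arctan(0.6000) = 30.96°

31.0°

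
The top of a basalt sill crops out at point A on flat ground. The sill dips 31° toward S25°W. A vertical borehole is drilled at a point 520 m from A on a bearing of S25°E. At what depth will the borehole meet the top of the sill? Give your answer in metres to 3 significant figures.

201 m

The hole lies 50° from the dip direction, so the down-dip offset is 520 × cos 50° = 334.25 m.
Depth = down-dip offset × tan(dip) = 334.25 × tan 31° = 334.25 × 0.6009
Depth = 200.84 m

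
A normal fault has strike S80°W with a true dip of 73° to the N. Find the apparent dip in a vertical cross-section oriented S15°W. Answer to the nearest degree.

71°

The strike is S80°W and the section trends S15°W; the acute angle between them is β = 65°.
tan(apparent dip) = tan 73° · sin 65° = 2.9644
apparent dip = arctan 2.9644 = 71.36°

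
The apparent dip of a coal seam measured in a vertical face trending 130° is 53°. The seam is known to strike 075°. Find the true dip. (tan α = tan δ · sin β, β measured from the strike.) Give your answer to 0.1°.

The section is 55° from the strike.
tan δ = tan α / sin β = tan 53° / sin 55° = 1.3270 / 0.8192 = 1.6200
true dip = arctan 1.6200 = 58.31°

58.3°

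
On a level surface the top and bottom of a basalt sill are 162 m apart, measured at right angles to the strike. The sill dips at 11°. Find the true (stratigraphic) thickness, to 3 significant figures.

True thickness t = w · sin(dip) = 162 × sin 11°
t = 162 × 0.1908 = 30.911 m

30.9 m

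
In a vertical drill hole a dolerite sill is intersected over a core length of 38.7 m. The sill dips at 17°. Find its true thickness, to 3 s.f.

True thickness t = h · cos(dip) = 38.7 × cos 17°
t = 38.7 × 0.9563 = 37.009 m

37.0 m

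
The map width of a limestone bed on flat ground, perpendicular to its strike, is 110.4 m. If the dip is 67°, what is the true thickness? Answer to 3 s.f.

102 m

True thickness t = w · sin(dip) = 110.4 × sin 67°
t = 110.4 × 0.9205 = 101.624 m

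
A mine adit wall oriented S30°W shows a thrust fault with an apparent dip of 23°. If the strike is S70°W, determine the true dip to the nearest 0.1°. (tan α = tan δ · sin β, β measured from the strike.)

33.4°

β = acute angle between strike S70°W and section S30°W = 40°.
tan δ = tan α / sin β = tan 23° / sin 40° = 0.4245 / 0.6428 = 0.6604
δ = arctan(0.6604) = 33.44°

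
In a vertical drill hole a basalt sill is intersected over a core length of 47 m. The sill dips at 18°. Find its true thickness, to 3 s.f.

True thickness t = h · cos(dip) = 47 × cos 18°
t = 47 × 0.9511 = 44.700 m

44.7 m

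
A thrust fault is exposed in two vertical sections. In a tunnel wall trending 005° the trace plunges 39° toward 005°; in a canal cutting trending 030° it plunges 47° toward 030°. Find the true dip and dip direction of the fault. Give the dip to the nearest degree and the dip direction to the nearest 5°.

Each apparent-dip line lies in the plane. As unit vectors (x east, y north, z up), v₁ plunges 39°→005° and v₂ plunges 47°→030°.
n = v₁ × v₂ = (0.195, 0.165, 0.224) (taken with n_z > 0).
True dip = arccos(n_z / |n|) = arccos(0.6598) = 48.7°.
Dip direction = atan2(0.195, 0.165) = 50° (azimuth of n's horizontal projection).

true dip 49°, dip direction 050°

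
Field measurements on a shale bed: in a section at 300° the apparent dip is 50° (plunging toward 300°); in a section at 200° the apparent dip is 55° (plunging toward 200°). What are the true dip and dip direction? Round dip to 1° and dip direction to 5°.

Each apparent-dip line lies in the plane. As unit vectors (x east, y north, z up), v₁ plunges 50°→300° and v₂ plunges 55°→200°.
n = v₁ × v₂ = (-0.676, -0.306, 0.363) (taken with n_z > 0).
True dip = arccos(n_z / |n|) = arccos(0.4395) = 63.9°.
Dip direction = azimuth of (n_x, n_y) = atan2(-0.676, -0.306) = 246°.

true dip 64°, dip direction 245°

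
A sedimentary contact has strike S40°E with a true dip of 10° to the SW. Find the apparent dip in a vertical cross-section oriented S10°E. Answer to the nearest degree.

5°

Angle between strike (S40°E) and section (S10°E): β = 30°.
tan(apparent dip) = tan 10° · sin 30° = 0.0882
apparent dip = arctan 0.0882 = 5.04°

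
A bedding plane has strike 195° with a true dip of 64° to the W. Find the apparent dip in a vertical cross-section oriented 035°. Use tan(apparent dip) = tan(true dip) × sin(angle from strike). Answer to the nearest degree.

Angle between strike (195°) and section (035°): β = 20°.
tan(apparent dip) = tan 64° · sin 20° = 0.7012
apparent dip = arctan 0.7012 = 35.04°

35°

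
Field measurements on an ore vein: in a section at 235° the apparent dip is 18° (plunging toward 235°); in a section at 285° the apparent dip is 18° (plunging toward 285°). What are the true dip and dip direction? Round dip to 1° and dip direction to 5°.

true dip 20°, dip direction 260°

Each apparent-dip line lies in the plane. As unit vectors (x east, y north, z up), v₁ plunges 18°→235° and v₂ plunges 18°→285°.
The plane normal is n = v₁ × v₂ ∝ (-0.245, -0.043, 0.693).
Dip δ = arctan(|n_h|/n_z) = arctan(0.248/0.693) = 19.7°.
The horizontal component of n points toward azimuth atan2(n_x, n_y) = 260°, the dip direction.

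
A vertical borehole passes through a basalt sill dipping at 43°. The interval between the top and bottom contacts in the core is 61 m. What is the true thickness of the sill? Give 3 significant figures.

True thickness t = h · cos(dip) = 61 × cos 43°
t = 61 × 0.7314 = 44.613 m

44.6 m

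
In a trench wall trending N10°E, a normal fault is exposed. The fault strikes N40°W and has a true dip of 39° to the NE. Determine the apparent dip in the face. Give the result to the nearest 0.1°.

31.8°

The section lies 50° from the strike.
tan(apparent dip) = tan 39° · sin 50° = 0.6203
α = arctan(0.6203) = 31.81°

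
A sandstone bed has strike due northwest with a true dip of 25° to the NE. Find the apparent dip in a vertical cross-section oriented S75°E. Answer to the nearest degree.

13°

Angle between strike (due northwest) and section (S75°E): β = 30°.
tan α = tan 25° × sin 30° = 0.4663 × 0.5000 = 0.2332
apparent dip = arctan 0.2332 = 13.12°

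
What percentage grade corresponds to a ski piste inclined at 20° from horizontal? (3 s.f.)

grade % = 100 × tan 20° = 100 × 0.3640

36.4%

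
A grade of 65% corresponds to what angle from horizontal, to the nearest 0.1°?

33.0°

tan θ = 65/100 = 0.6500
θ = arctan(0.6500) = 33.02°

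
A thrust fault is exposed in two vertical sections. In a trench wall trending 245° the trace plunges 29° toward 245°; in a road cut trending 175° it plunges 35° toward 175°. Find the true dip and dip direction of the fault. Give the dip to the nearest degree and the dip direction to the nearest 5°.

The two traces are lines in the plane: v₁ = (sin 245°·cos 29°, cos 245°·cos 29°, −sin 29°), v₂ = (sin 175°·cos 35°, cos 175°·cos 35°, −sin 35°).
The plane normal is n = v₁ × v₂ ∝ (-0.184, -0.489, 0.673).
tan δ = √(n_x²+n_y²)/n_z = 0.523/0.673, so δ = 37.8°.
Dip direction = atan2(-0.184, -0.489) = 201° (azimuth of n's horizontal projection).

true dip 38°, dip direction 200°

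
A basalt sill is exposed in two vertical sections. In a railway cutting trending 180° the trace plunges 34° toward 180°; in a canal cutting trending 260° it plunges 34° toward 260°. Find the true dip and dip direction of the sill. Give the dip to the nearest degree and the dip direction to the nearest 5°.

true dip 41°, dip direction 220°

The two traces are lines in the plane: v₁ = (sin 180°·cos 34°, cos 180°·cos 34°, −sin 34°), v₂ = (sin 260°·cos 34°, cos 260°·cos 34°, −sin 34°).
n = v₁ × v₂ = (-0.383, -0.457, 0.677) (taken with n_z > 0).
Dip δ = arctan(|n_h|/n_z) = arctan(0.596/0.677) = 41.4°.
The horizontal component of n points toward azimuth atan2(n_x, n_y) = 220°, the dip direction.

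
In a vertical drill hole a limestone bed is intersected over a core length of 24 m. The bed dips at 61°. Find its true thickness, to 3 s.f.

11.6 m

True thickness t = h · cos(dip) = 24 × cos 61°
t = 24 × 0.4848 = 11.635 m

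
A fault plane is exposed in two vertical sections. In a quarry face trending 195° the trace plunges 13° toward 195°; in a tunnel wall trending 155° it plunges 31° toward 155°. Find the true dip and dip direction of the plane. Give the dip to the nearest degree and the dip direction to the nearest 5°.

Each apparent-dip line lies in the plane. As unit vectors (x east, y north, z up), v₁ plunges 13°→195° and v₂ plunges 31°→155°.
n = v₁ × v₂ = (0.310, -0.211, 0.537) (taken with n_z > 0).
Dip δ = arctan(|n_h|/n_z) = arctan(0.375/0.537) = 34.9°.
The horizontal component of n points toward azimuth atan2(n_x, n_y) = 124°, the dip direction.

true dip 35°, dip direction 125°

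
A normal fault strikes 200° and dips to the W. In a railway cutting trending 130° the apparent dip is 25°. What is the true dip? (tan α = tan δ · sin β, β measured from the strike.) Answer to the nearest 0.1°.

The section is 70° from the strike.
tan δ = tan α / sin β = tan 25° / sin 70° = 0.4663 / 0.9397 = 0.4962
true dip = arctan 0.4962 = 26.39°

26.4°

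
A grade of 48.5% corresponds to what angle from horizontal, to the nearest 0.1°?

25.9°

tan θ = 48.5/100 = 0.4850
θ = arctan(0.4850) = 25.87°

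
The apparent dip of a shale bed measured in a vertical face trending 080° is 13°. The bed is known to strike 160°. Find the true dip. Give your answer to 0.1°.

13.2°

The section is 80° from the strike.
tan δ = tan α / sin β = tan 13° / sin 80° = 0.2309 / 0.9848 = 0.2344
δ = arctan(0.2344) = 13.19°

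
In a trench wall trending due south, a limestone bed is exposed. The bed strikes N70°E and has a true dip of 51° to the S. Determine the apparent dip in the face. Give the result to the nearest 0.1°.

The strike is N70°E and the section trends due south; the acute angle between them is β = 70°.
tan α = tan 51° × sin 70° = 1.2349 × 0.9397 = 1.1604
α = arctan(1.1604) = 49.25°

49.2°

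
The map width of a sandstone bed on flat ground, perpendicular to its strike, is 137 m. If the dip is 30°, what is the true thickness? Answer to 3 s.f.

True thickness t = w · sin(dip) = 137 × sin 30°
t = 137 × 0.5000 = 68.500 m

68.5 m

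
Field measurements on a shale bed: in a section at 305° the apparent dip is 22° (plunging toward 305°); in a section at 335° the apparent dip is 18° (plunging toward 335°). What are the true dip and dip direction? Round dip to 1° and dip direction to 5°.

true dip 22°, dip direction 300°

Each apparent-dip line lies in the plane. As unit vectors (x east, y north, z up), v₁ plunges 22°→305° and v₂ plunges 18°→335°.
The plane normal is n = v₁ × v₂ ∝ (-0.159, 0.084, 0.441).
tan δ = √(n_x²+n_y²)/n_z = 0.179/0.441, so δ = 22.2°.
Dip direction = atan2(-0.159, 0.084) = 298° (azimuth of n's horizontal projection).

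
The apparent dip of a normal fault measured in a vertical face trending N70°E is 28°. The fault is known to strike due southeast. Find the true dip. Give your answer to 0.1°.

The section is 65° from the strike.
tan(true dip) = tan 28° / sin 65° = 0.5867
true dip = arctan 0.5867 = 30.40°

30.4°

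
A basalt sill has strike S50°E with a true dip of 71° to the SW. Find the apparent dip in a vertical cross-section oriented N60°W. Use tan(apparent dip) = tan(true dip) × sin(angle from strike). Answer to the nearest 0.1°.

Angle between strike (S50°E) and section (N60°W): β = 10°.
tan α = tan 71° × sin 10° = 2.9042 × 0.1736 = 0.5043
apparent dip = arctan 0.5043 = 26.76°

26.8°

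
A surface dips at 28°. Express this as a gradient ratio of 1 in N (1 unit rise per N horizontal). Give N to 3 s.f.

1 in 1.88

1 : N means tan θ = 1/N, so N = 1/tan 28° = 1/0.5317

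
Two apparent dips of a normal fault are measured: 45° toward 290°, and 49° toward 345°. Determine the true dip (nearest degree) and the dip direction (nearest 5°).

true dip 51°, dip direction 325°

The two traces are lines in the plane: v₁ = (sin 290°·cos 45°, cos 290°·cos 45°, −sin 45°), v₂ = (sin 345°·cos 49°, cos 345°·cos 49°, −sin 49°).
The plane normal is n = v₁ × v₂ ∝ (-0.266, 0.381, 0.380).
tan δ = √(n_x²+n_y²)/n_z = 0.465/0.380, so δ = 50.7°.
Dip direction = atan2(-0.266, 0.381) = 325° (azimuth of n's horizontal projection).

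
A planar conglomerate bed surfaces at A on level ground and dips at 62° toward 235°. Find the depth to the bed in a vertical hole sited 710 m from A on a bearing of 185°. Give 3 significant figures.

The hole lies 50° from the dip direction, so the down-dip offset is 710 × cos 50° = 456.38 m.
Depth = down-dip offset × tan(dip) = 456.38 × tan 62° = 456.38 × 1.8807
Depth = 858.32 m

858 m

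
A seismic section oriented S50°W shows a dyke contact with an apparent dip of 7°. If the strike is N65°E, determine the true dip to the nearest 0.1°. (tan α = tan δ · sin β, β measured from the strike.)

25.4°

β = acute angle between strike N65°E and section S50°W = 15°.
tan(true dip) = tan 7° / sin 15° = 0.4744
true dip = arctan 0.4744 = 25.38°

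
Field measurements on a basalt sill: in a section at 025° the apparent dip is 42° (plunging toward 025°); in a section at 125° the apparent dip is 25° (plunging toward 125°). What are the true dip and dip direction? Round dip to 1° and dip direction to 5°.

Represent each trace as a vector plunging at its apparent dip toward its trend (east-north-up frame): v₁ = (0.314, 0.674, -0.669), v₂ = (0.742, -0.520, -0.423).
n = v₁ × v₂ = (0.632, 0.364, 0.663) (taken with n_z > 0).
Dip δ = arctan(|n_h|/n_z) = arctan(0.730/0.663) = 47.7°.
The horizontal component of n points toward azimuth atan2(n_x, n_y) = 60°, the dip direction.

true dip 48°, dip direction 060°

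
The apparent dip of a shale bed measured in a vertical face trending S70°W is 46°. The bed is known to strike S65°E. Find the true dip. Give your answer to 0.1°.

The section is 45° from the strike.
tan δ = tan α / sin β = tan 46° / sin 45° = 1.0355 / 0.7071 = 1.4645
δ = arctan(1.4645) = 55.67°

55.7°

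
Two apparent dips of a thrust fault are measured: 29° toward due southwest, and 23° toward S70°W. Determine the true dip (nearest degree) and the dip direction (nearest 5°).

Represent each trace as a vector plunging at its apparent dip toward its trend (east-north-up frame): v₁ = (-0.618, -0.618, -0.485), v₂ = (-0.865, -0.315, -0.391).
The plane normal is n = v₁ × v₂ ∝ (-0.089, -0.178, 0.340).
Dip δ = arctan(|n_h|/n_z) = arctan(0.199/0.340) = 30.3°.
The horizontal component of n points toward azimuth atan2(n_x, n_y) = 207°, the dip direction.

true dip 30°, dip direction 205°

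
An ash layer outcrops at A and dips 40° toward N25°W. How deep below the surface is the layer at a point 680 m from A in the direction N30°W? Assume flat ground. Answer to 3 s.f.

The hole lies 5° from the dip direction, so the down-dip offset is 680 × cos 5° = 677.41 m.
Depth = down-dip offset × tan(dip) = 677.41 × tan 40° = 677.41 × 0.8391
Depth = 568.42 m

568 m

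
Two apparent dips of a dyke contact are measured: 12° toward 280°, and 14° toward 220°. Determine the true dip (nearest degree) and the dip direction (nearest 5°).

Each apparent-dip line lies in the plane. As unit vectors (x east, y north, z up), v₁ plunges 12°→280° and v₂ plunges 14°→220°.
n = v₁ × v₂ = (-0.196, -0.103, 0.822) (taken with n_z > 0).
True dip = arccos(n_z / |n|) = arccos(0.9656) = 15.1°.
Dip direction = azimuth of (n_x, n_y) = atan2(-0.196, -0.103) = 242°.

true dip 15°, dip direction 240°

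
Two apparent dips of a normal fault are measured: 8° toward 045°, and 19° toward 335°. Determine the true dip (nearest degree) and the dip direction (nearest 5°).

true dip 19°, dip direction 340°

The two traces are lines in the plane: v₁ = (sin 45°·cos 8°, cos 45°·cos 8°, −sin 8°), v₂ = (sin 335°·cos 19°, cos 335°·cos 19°, −sin 19°).
Cross product v₁ × v₂ gives the pole to the plane: n ∝ (-0.109, 0.284, 0.880).
tan δ = √(n_x²+n_y²)/n_z = 0.304/0.880, so δ = 19.0°.
Dip direction = atan2(-0.109, 0.284) = 339° (azimuth of n's horizontal projection).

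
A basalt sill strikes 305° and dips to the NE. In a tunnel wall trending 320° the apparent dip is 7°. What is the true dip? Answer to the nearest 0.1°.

β = acute angle between strike 305° and section 320° = 15°.
tan(true dip) = tan 7° / sin 15° = 0.4744
true dip = arctan 0.4744 = 25.38°

25.4°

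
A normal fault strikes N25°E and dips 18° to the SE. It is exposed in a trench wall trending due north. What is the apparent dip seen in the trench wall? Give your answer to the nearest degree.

8°

The section lies 25° from the strike.
tan α = tan 18° × sin 25° = 0.3249 × 0.4226 = 0.1373
apparent dip = arctan 0.1373 = 7.82°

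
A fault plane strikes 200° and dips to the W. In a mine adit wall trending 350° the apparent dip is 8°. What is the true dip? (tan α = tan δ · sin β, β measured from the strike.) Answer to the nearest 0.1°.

The section is 30° from the strike.
tan δ = tan α / sin β = tan 8° / sin 30° = 0.1405 / 0.5000 = 0.2811
δ = arctan(0.2811) = 15.70°

15.7°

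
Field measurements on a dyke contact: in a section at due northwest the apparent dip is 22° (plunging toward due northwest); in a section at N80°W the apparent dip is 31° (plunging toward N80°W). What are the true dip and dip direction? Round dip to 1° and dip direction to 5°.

true dip 32°, dip direction 265°

The two traces are lines in the plane: v₁ = (sin 315°·cos 22°, cos 315°·cos 22°, −sin 22°), v₂ = (sin 280°·cos 31°, cos 280°·cos 31°, −sin 31°).
n = v₁ × v₂ = (-0.282, -0.021, 0.456) (taken with n_z > 0).
True dip = arccos(n_z / |n|) = arccos(0.8498) = 31.8°.
Dip direction = atan2(-0.282, -0.021) = 266° (azimuth of n's horizontal projection).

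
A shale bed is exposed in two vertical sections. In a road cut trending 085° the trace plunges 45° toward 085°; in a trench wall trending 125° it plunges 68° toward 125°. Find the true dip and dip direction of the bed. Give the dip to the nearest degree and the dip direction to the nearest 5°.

The two traces are lines in the plane: v₁ = (sin 85°·cos 45°, cos 85°·cos 45°, −sin 45°), v₂ = (sin 125°·cos 68°, cos 125°·cos 68°, −sin 68°).
The plane normal is n = v₁ × v₂ ∝ (0.209, -0.436, 0.170).
Dip δ = arctan(|n_h|/n_z) = arctan(0.484/0.170) = 70.6°.
Dip direction = atan2(0.209, -0.436) = 154° (azimuth of n's horizontal projection).

true dip 71°, dip direction 155°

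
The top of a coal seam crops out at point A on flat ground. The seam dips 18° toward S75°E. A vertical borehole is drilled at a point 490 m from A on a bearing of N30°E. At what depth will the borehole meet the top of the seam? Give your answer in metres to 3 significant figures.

41.2 m

The hole lies 75° from the dip direction, so the down-dip offset is 490 × cos 75° = 126.82 m.
Depth = down-dip offset × tan(dip) = 126.82 × tan 18° = 126.82 × 0.3249
Depth = 41.21 m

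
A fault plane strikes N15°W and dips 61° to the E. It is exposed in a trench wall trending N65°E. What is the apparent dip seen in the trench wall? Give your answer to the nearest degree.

61°

The strike is N15°W and the section trends N65°E; the acute angle between them is β = 80°.
tan(apparent dip) = tan 61° · sin 80° = 1.7766
apparent dip = arctan 1.7766 = 60.63°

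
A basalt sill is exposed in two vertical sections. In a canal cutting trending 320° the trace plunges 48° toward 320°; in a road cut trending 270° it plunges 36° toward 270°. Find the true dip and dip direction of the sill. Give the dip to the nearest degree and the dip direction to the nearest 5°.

true dip 48°, dip direction 320°

Each apparent-dip line lies in the plane. As unit vectors (x east, y north, z up), v₁ plunges 48°→320° and v₂ plunges 36°→270°.
Cross product v₁ × v₂ gives the pole to the plane: n ∝ (-0.301, 0.348, 0.415).
Dip δ = arctan(|n_h|/n_z) = arctan(0.461/0.415) = 48.0°.
The horizontal component of n points toward azimuth atan2(n_x, n_y) = 319°, the dip direction.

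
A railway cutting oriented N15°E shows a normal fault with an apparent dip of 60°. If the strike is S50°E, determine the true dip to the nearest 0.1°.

The section is 65° from the strike.
tan(true dip) = tan 60° / sin 65° = 1.9111
δ = arctan(1.9111) = 62.38°

62.4°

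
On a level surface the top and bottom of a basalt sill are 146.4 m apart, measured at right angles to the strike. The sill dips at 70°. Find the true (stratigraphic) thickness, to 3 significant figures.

138 m

True thickness t = w · sin(dip) = 146.4 × sin 70°
t = 146.4 × 0.9397 = 137.571 m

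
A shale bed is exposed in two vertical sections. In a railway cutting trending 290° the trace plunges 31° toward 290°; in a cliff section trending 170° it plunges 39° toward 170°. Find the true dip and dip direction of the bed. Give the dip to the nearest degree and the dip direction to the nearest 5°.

Each apparent-dip line lies in the plane. As unit vectors (x east, y north, z up), v₁ plunges 31°→290° and v₂ plunges 39°→170°.
Cross product v₁ × v₂ gives the pole to the plane: n ∝ (-0.579, -0.576, 0.577).
tan δ = √(n_x²+n_y²)/n_z = 0.817/0.577, so δ = 54.8°.
Dip direction = atan2(-0.579, -0.576) = 225° (azimuth of n's horizontal projection).

true dip 55°, dip direction 225°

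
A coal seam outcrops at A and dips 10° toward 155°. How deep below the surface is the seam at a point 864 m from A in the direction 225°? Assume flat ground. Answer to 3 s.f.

52.1 m

The hole lies 70° from the dip direction, so the down-dip offset is 864 × cos 70° = 295.51 m.
Depth = down-dip offset × tan(dip) = 295.51 × tan 10° = 295.51 × 0.1763
Depth = 52.11 m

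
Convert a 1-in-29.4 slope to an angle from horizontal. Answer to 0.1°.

tan θ = 1/29.4 = 0.0340
θ = arctan(0.0340) = 1.95°

1.9°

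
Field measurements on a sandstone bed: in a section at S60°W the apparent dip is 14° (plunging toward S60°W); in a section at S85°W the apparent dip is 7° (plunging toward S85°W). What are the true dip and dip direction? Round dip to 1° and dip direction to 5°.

The two traces are lines in the plane: v₁ = (sin 240°·cos 14°, cos 240°·cos 14°, −sin 14°), v₂ = (sin 265°·cos 7°, cos 265°·cos 7°, −sin 7°).
n = v₁ × v₂ = (-0.038, -0.137, 0.407) (taken with n_z > 0).
True dip = arccos(n_z / |n|) = arccos(0.9442) = 19.2°.
Dip direction = atan2(-0.038, -0.137) = 196° (azimuth of n's horizontal projection).

true dip 19°, dip direction 195°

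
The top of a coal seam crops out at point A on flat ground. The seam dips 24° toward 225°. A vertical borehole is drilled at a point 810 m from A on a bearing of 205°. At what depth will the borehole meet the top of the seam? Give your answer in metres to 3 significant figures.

The hole lies 20° from the dip direction, so the down-dip offset is 810 × cos 20° = 761.15 m.
Depth = down-dip offset × tan(dip) = 761.15 × tan 24° = 761.15 × 0.4452
Depth = 338.89 m

339 m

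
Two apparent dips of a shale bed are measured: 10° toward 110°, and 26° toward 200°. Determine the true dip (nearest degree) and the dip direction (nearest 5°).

Each apparent-dip line lies in the plane. As unit vectors (x east, y north, z up), v₁ plunges 10°→110° and v₂ plunges 26°→200°.
Cross product v₁ × v₂ gives the pole to the plane: n ∝ (-0.001, -0.459, 0.885).
Dip δ = arctan(|n_h|/n_z) = arctan(0.459/0.885) = 27.4°.
Dip direction = atan2(-0.001, -0.459) = 180° (azimuth of n's horizontal projection).

true dip 27°, dip direction 180°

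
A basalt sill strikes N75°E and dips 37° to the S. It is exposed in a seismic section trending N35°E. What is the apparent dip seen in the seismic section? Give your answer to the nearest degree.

The strike is N75°E and the section trends N35°E; the acute angle between them is β = 40°.
tan(apparent dip) = tan 37° · sin 40° = 0.4844
α = arctan(0.4844) = 25.84°

26°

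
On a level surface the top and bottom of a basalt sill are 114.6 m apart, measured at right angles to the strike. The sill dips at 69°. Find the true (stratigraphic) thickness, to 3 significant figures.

True thickness t = w · sin(dip) = 114.6 × sin 69°
t = 114.6 × 0.9336 = 106.988 m

107 m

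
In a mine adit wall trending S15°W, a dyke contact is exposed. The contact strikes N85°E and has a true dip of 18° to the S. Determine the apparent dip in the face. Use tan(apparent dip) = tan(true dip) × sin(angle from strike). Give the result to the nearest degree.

17°

The section lies 70° from the strike.
tan α = tan 18° × sin 70° = 0.3249 × 0.9397 = 0.3053
apparent dip = arctan 0.3053 = 16.98°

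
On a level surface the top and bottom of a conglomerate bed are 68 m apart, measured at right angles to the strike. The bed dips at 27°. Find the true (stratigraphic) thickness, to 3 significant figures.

30.9 m

True thickness t = w · sin(dip) = 68 × sin 27°
t = 68 × 0.4540 = 30.871 m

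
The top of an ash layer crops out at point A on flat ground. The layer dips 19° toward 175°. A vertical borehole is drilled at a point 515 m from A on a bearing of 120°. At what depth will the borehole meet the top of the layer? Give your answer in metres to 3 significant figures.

102 m

The hole lies 55° from the dip direction, so the down-dip offset is 515 × cos 55° = 295.39 m.
Depth = down-dip offset × tan(dip) = 295.39 × tan 19° = 295.39 × 0.3443
Depth = 101.71 m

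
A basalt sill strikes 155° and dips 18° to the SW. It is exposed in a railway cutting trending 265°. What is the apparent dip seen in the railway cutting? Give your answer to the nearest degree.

The strike is 155° and the section trends 265°; the acute angle between them is β = 70°.
tan α = tan 18° × sin 70° = 0.3249 × 0.9397 = 0.3053
α = arctan(0.3053) = 16.98°

17°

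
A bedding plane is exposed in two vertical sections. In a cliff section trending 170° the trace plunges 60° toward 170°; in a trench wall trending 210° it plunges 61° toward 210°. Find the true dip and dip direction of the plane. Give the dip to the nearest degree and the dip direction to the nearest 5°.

Each apparent-dip line lies in the plane. As unit vectors (x east, y north, z up), v₁ plunges 60°→170° and v₂ plunges 61°→210°.
The plane normal is n = v₁ × v₂ ∝ (-0.067, -0.286, 0.156).
True dip = arccos(n_z / |n|) = arccos(0.4687) = 62.0°.
Dip direction = azimuth of (n_x, n_y) = atan2(-0.067, -0.286) = 193°.

true dip 62°, dip direction 195°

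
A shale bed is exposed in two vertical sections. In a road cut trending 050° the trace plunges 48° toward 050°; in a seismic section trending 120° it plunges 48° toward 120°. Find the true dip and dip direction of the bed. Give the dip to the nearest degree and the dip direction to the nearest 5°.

Represent each trace as a vector plunging at its apparent dip toward its trend (east-north-up frame): v₁ = (0.513, 0.430, -0.743), v₂ = (0.579, -0.335, -0.743).
n = v₁ × v₂ = (0.568, 0.050, 0.421) (taken with n_z > 0).
True dip = arccos(n_z / |n|) = arccos(0.5936) = 53.6°.
The horizontal component of n points toward azimuth atan2(n_x, n_y) = 85°, the dip direction.

true dip 54°, dip direction 085°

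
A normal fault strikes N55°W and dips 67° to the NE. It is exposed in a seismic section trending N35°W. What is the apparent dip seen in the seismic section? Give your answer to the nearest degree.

39°

Angle between strike (N55°W) and section (N35°W): β = 20°.
tan α = tan 67° × sin 20° = 2.3559 × 0.3420 = 0.8057
α = arctan(0.8057) = 38.86°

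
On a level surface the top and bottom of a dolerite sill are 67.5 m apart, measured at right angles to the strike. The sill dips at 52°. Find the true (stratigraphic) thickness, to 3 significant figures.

53.2 m

True thickness t = w · sin(dip) = 67.5 × sin 52°
t = 67.5 × 0.7880 = 53.191 m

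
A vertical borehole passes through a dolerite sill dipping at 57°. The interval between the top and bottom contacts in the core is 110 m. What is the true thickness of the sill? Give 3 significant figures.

59.9 m

True thickness t = h · cos(dip) = 110 × cos 57°
t = 110 × 0.5446 = 59.910 m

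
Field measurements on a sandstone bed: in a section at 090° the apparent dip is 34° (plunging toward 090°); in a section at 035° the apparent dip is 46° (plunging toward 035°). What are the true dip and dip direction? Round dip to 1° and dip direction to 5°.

Each apparent-dip line lies in the plane. As unit vectors (x east, y north, z up), v₁ plunges 34°→090° and v₂ plunges 46°→035°.
The plane normal is n = v₁ × v₂ ∝ (0.318, 0.374, 0.472).
True dip = arccos(n_z / |n|) = arccos(0.6930) = 46.1°.
Dip direction = azimuth of (n_x, n_y) = atan2(0.318, 0.374) = 40°.

true dip 46°, dip direction 040°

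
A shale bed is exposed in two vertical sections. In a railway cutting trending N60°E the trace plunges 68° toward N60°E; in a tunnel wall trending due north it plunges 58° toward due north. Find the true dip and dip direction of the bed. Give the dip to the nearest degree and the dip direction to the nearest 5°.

true dip 68°, dip direction 050°

Each apparent-dip line lies in the plane. As unit vectors (x east, y north, z up), v₁ plunges 68°→N60°E and v₂ plunges 58°→due north.
Cross product v₁ × v₂ gives the pole to the plane: n ∝ (0.332, 0.275, 0.172).
tan δ = √(n_x²+n_y²)/n_z = 0.432/0.172, so δ = 68.3°.
Dip direction = azimuth of (n_x, n_y) = atan2(0.332, 0.275) = 50°.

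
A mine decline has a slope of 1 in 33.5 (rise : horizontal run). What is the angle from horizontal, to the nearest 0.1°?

tan θ = 1/33.5 = 0.0299
θ = arctan(0.0299) = 1.71°

1.7°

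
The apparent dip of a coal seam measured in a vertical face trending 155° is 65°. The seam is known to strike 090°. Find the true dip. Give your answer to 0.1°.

67.1°

β = acute angle between strike 090° and section 155° = 65°.
tan(true dip) = tan 65° / sin 65° = 2.3662
true dip = arctan 2.3662 = 67.09°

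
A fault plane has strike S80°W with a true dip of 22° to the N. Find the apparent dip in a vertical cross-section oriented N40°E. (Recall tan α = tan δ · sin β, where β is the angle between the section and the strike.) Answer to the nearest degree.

The section lies 40° from the strike.
tan(apparent dip) = tan 22° · sin 40° = 0.2597
apparent dip = arctan 0.2597 = 14.56°

15°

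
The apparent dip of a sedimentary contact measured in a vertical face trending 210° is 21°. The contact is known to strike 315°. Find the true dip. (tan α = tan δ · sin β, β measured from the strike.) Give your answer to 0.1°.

The section is 75° from the strike.
tan δ = tan α / sin β = tan 21° / sin 75° = 0.3839 / 0.9659 = 0.3974
true dip = arctan 0.3974 = 21.67°

21.7°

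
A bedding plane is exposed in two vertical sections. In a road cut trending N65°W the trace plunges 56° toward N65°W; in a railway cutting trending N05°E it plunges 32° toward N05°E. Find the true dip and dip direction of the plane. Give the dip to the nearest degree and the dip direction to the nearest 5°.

true dip 56°, dip direction 300°

Each apparent-dip line lies in the plane. As unit vectors (x east, y north, z up), v₁ plunges 56°→N65°W and v₂ plunges 32°→N05°E.
n = v₁ × v₂ = (-0.575, 0.330, 0.446) (taken with n_z > 0).
Dip δ = arctan(|n_h|/n_z) = arctan(0.663/0.446) = 56.1°.
The horizontal component of n points toward azimuth atan2(n_x, n_y) = 300°, the dip direction.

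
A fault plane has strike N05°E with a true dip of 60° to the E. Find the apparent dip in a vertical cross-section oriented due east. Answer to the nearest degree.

The strike is N05°E and the section trends due east; the acute angle between them is β = 85°.
tan α = tan 60° × sin 85° = 1.7321 × 0.9962 = 1.7255
α = arctan(1.7255) = 59.91°

60°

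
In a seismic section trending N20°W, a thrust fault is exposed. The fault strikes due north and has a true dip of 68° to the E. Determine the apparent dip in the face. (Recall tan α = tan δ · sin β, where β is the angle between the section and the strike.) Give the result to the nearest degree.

40°

Angle between strike (due north) and section (N20°W): β = 20°.
tan(apparent dip) = tan 68° · sin 20° = 0.8465
apparent dip = arctan 0.8465 = 40.25°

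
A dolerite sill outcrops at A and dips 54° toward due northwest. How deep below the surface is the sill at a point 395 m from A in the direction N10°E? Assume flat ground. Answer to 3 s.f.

312 m

The hole lies 55° from the dip direction, so the down-dip offset is 395 × cos 55° = 226.56 m.
Depth = down-dip offset × tan(dip) = 226.56 × tan 54° = 226.56 × 1.3764
Depth = 311.84 m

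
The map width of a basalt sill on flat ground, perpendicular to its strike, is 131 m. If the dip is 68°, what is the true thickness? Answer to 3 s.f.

121 m

True thickness t = w · sin(dip) = 131 × sin 68°
t = 131 × 0.9272 = 121.461 m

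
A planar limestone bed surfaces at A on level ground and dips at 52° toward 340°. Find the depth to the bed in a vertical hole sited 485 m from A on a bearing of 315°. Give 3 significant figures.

The hole lies 25° from the dip direction, so the down-dip offset is 485 × cos 25° = 439.56 m.
Depth = down-dip offset × tan(dip) = 439.56 × tan 52° = 439.56 × 1.2799
Depth = 562.61 m

563 m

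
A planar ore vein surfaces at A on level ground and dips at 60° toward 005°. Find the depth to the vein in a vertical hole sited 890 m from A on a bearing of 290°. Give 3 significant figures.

The hole lies 75° from the dip direction, so the down-dip offset is 890 × cos 75° = 230.35 m.
Depth = down-dip offset × tan(dip) = 230.35 × tan 60° = 230.35 × 1.7321
Depth = 398.98 m

399 m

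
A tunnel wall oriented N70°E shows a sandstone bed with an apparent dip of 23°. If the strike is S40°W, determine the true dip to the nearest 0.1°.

The section is 30° from the strike.
tan δ = tan α / sin β = tan 23° / sin 30° = 0.4245 / 0.5000 = 0.8489
true dip = arctan 0.8489 = 40.33°

40.3°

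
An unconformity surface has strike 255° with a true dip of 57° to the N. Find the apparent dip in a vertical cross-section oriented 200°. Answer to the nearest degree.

52°

The section lies 55° from the strike.
tan(apparent dip) = tan 57° · sin 55° = 1.2614
apparent dip = arctan 1.2614 = 51.59°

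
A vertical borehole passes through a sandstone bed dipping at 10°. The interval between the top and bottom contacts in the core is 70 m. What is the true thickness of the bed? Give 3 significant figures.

True thickness t = h · cos(dip) = 70 × cos 10°
t = 70 × 0.9848 = 68.937 m

68.9 m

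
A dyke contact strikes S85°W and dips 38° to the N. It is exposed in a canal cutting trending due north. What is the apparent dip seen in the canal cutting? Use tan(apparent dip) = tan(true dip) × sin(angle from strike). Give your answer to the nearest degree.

The section lies 85° from the strike.
tan(apparent dip) = tan 38° · sin 85° = 0.7783
α = arctan(0.7783) = 37.89°

38°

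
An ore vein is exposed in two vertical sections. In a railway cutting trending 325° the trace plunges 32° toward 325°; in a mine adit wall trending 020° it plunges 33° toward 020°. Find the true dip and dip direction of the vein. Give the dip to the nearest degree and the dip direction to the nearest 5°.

Represent each trace as a vector plunging at its apparent dip toward its trend (east-north-up frame): v₁ = (-0.486, 0.695, -0.530), v₂ = (0.287, 0.788, -0.545).
Cross product v₁ × v₂ gives the pole to the plane: n ∝ (-0.039, 0.417, 0.583).
True dip = arccos(n_z / |n|) = arccos(0.8120) = 35.7°.
Dip direction = atan2(-0.039, 0.417) = 355° (azimuth of n's horizontal projection).

true dip 36°, dip direction 355°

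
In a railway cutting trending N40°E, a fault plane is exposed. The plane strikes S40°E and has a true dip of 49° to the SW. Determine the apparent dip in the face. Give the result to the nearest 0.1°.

The section lies 80° from the strike.
tan(apparent dip) = tan 49° · sin 80° = 1.1329
α = arctan(1.1329) = 48.57°

48.6°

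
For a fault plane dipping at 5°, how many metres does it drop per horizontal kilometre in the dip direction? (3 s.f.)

drop per km = 1000 × tan 5° = 1000 × 0.0875

87.5 m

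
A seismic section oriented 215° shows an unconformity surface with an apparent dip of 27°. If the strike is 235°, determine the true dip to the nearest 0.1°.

The section is 20° from the strike.
tan(true dip) = tan 27° / sin 20° = 1.4898
true dip = arctan 1.4898 = 56.13°

56.1°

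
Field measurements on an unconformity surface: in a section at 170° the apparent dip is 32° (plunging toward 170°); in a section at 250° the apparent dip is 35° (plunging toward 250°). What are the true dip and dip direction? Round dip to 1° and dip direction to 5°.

Represent each trace as a vector plunging at its apparent dip toward its trend (east-north-up frame): v₁ = (0.147, -0.835, -0.530), v₂ = (-0.770, -0.280, -0.574).
The plane normal is n = v₁ × v₂ ∝ (-0.331, -0.492, 0.684).
tan δ = √(n_x²+n_y²)/n_z = 0.593/0.684, so δ = 40.9°.
Dip direction = azimuth of (n_x, n_y) = atan2(-0.331, -0.492) = 214°.

true dip 41°, dip direction 215°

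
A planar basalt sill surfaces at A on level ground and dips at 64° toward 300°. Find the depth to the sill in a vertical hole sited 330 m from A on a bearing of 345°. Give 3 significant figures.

478 m

The hole lies 45° from the dip direction, so the down-dip offset is 330 × cos 45° = 233.35 m.
Depth = down-dip offset × tan(dip) = 233.35 × tan 64° = 233.35 × 2.0503
Depth = 478.43 m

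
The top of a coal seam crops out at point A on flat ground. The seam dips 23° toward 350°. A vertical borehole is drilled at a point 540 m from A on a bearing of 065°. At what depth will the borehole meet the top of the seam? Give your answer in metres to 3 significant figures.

59.3 m

The hole lies 75° from the dip direction, so the down-dip offset is 540 × cos 75° = 139.76 m.
Depth = down-dip offset × tan(dip) = 139.76 × tan 23° = 139.76 × 0.4245
Depth = 59.33 m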